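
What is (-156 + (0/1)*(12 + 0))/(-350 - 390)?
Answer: 39/185 ≈ 0.21081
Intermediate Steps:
(-156 + (0/1)*(12 + 0))/(-350 - 390) = (-156 + (0*1)*12)/(-740) = (-156 + 0*12)*(-1/740) = (-156 + 0)*(-1/740) = -156*(-1/740) = 39/185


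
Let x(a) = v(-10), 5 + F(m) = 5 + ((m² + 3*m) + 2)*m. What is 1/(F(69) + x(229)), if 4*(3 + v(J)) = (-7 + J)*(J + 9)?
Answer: 4/1371725 ≈ 2.9160e-6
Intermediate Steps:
v(J) = -3 + (-7 + J)*(9 + J)/4 (v(J) = -3 + ((-7 + J)*(J + 9))/4 = -3 + ((-7 + J)*(9 + J))/4 = -3 + (-7 + J)*(9 + J)/4)
F(m) = m*(2 + m² + 3*m) (F(m) = -5 + (5 + ((m² + 3*m) + 2)*m) = -5 + (5 + (2 + m² + 3*m)*m) = -5 + (5 + m*(2 + m² + 3*m)) = m*(2 + m² + 3*m))
x(a) = 5/4 (x(a) = -75/4 + (½)*(-10) + (¼)*(-10)² = -75/4 - 5 + (¼)*100 = -75/4 - 5 + 25 = 5/4)
1/(F(69) + x(229)) = 1/(69*(2 + 69² + 3*69) + 5/4) = 1/(69*(2 + 4761 + 207) + 5/4) = 1/(69*4970 + 5/4) = 1/(342930 + 5/4) = 1/(1371725/4) = 4/1371725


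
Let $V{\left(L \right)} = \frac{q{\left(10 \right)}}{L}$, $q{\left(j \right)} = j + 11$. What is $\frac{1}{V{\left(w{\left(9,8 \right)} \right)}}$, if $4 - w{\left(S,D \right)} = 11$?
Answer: $- \frac{1}{3} \approx -0.33333$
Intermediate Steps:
$w{\left(S,D \right)} = -7$ ($w{\left(S,D \right)} = 4 - 11 = -7$)
$q{\left(j \right)} = 11 + j$
$V{\left(L \right)} = \frac{21}{L}$ ($V{\left(L \right)} = \frac{11 + 10}{L} = \frac{21}{L}$)
$\frac{1}{V{\left(w{\left(9,8 \right)} \right)}} = \frac{1}{21 \frac{1}{-7}} = \frac{1}{21 \left(- \frac{1}{7}\right)} = \frac{1}{-3} = - \frac{1}{3}$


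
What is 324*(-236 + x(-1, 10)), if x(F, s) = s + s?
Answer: -69984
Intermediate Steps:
x(F, s) = 2*s
324*(-236 + x(-1, 10)) = 324*(-236 + 2*10) = 324*(-236 + 20) = 324*(-216) = -69984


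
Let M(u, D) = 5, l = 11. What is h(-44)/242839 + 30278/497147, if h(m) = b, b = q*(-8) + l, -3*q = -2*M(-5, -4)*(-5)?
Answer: 22273302377/362180040999 ≈ 0.061498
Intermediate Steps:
q = -50/3 (q = -(-2*5)*(-5)/3 = -(-10)*(-5)/3 = -⅓*50 = -50/3 ≈ -16.667)
b = 433/3 (b = -50/3*(-8) + 11 = 400/3 + 11 = 433/3 ≈ 144.33)
h(m) = 433/3
h(-44)/242839 + 30278/497147 = (433/3)/242839 + 30278/497147 = (433/3)*(1/242839) + 30278*(1/497147) = 433/728517 + 30278/497147 = 22273302377/362180040999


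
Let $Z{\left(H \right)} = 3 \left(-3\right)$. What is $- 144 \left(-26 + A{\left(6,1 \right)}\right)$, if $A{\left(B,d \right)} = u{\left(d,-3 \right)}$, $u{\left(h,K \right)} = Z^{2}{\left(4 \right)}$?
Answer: $-7920$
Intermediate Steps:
$Z{\left(H \right)} = -9$
$u{\left(h,K \right)} = 81$ ($u{\left(h,K \right)} = \left(-9\right)^{2} = 81$)
$A{\left(B,d \right)} = 81$
$- 144 \left(-26 + A{\left(6,1 \right)}\right) = - 144 \left(-26 + 81\right) = \left(-144\right) 55 = -7920$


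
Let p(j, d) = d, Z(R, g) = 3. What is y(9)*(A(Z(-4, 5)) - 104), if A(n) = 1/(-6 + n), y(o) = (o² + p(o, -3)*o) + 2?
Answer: -17528/3 ≈ -5842.7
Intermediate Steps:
y(o) = 2 + o² - 3*o (y(o) = (o² - 3*o) + 2 = 2 + o² - 3*o)
y(9)*(A(Z(-4, 5)) - 104) = (2 + 9² - 3*9)*(1/(-6 + 3) - 104) = (2 + 81 - 27)*(1/(-3) - 104) = 56*(-⅓ - 104) = 56*(-313/3) = -17528/3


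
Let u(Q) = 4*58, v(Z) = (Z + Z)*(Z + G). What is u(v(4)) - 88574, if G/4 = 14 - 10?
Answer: -88342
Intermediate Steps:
G = 16 (G = 4*(14 - 10) = 4*4 = 16)
v(Z) = 2*Z*(16 + Z) (v(Z) = (Z + Z)*(Z + 16) = (2*Z)*(16 + Z) = 2*Z*(16 + Z))
u(Q) = 232
u(v(4)) - 88574 = 232 - 88574 = -88342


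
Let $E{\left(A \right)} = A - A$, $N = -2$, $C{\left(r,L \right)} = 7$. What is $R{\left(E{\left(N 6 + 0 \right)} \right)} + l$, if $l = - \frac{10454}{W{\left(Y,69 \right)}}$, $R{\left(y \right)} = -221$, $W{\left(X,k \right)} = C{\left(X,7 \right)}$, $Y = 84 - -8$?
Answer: $- \frac{12001}{7} \approx -1714.4$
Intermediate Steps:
$E{\left(A \right)} = 0$
$Y = 92$ ($Y = 84 + 8 = 92$)
$W{\left(X,k \right)} = 7$
$l = - \frac{10454}{7} \approx -1493.4$
$R{\left(E{\left(N 6 + 0 \right)} \right)} + l = -221 - \frac{10454}{7} = - \frac{12001}{7}$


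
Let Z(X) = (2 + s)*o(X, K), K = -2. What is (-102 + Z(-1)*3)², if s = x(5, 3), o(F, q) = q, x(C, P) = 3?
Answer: 17424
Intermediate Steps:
s = 3
Z(X) = -10 (Z(X) = (2 + 3)*(-2) = 5*(-2) = -10)
(-102 + Z(-1)*3)² = (-102 - 10*3)² = (-102 - 30)² = (-132)² = 17424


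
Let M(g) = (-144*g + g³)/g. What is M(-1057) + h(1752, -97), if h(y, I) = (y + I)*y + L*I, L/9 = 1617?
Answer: 2605024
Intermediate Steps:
L = 14553 (L = 9*1617 = 14553)
h(y, I) = 14553*I + y*(I + y) (h(y, I) = (y + I)*y + 14553*I = (I + y)*y + 14553*I = y*(I + y) + 14553*I = 14553*I + y*(I + y))
M(g) = (g³ - 144*g)/g
M(-1057) + h(1752, -97) = (-144 + (-1057)²) + (1752² + 14553*(-97) - 97*1752) = (-144 + 1117249) + (3069504 - 1411641 - 169944) = 1117105 + 1487919 = 2605024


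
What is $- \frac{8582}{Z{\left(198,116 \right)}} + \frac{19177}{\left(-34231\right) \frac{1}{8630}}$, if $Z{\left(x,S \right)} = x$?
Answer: $- \frac{16531138711}{3388869} \approx -4878.1$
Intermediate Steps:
$- \frac{8582}{Z{\left(198,116 \right)}} + \frac{19177}{\left(-34231\right) \frac{1}{8630}} = - \frac{8582}{198} + \frac{19177}{\left(-34231\right) \frac{1}{8630}} = \left(-8582\right) \frac{1}{198} + \frac{19177}{\left(-34231\right) \frac{1}{8630}} = - \frac{4291}{99} + \frac{19177}{- \frac{34231}{8630}} = - \frac{4291}{99} + 19177 \left(- \frac{8630}{34231}\right) = - \frac{4291}{99} - \frac{165497510}{34231} = - \frac{16531138711}{3388869}$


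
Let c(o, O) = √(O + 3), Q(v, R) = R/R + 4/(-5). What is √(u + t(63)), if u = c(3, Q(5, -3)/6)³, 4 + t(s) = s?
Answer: √(53100 + 91*√2730)/30 ≈ 8.0177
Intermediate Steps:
t(s) = -4 + s
Q(v, R) = ⅕ (Q(v, R) = 1 + 4*(-⅕) = 1 - ⅘ = ⅕)
c(o, O) = √(3 + O)
u = 91*√2730/900 (u = (√(3 + (⅕)/6))³ = (√(3 + (⅕)*(⅙)))³ = (√(3 + 1/30))³ = (√(91/30))³ = (√2730/30)³ = 91*√2730/900 ≈ 5.2830)
√(u + t(63)) = √(91*√2730/900 + (-4 + 63)) = √(91*√2730/900 + 59) = √(59 + 91*√2730/900)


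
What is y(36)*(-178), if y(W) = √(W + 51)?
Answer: -178*√87 ≈ -1660.3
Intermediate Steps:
y(W) = √(51 + W)
y(36)*(-178) = √(51 + 36)*(-178) = √87*(-178) = -178*√87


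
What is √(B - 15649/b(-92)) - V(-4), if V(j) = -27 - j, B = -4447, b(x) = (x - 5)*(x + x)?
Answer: 23 + 19*I*√981216110/8924 ≈ 23.0 + 66.692*I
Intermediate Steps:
b(x) = 2*x*(-5 + x) (b(x) = (-5 + x)*(2*x) = 2*x*(-5 + x))
√(B - 15649/b(-92)) - V(-4) = √(-4447 - 15649*(-1/(184*(-5 - 92)))) - (-27 - 1*(-4)) = √(-4447 - 15649/(2*(-92)*(-97))) - (-27 + 4) = √(-4447 - 15649/17848) - 1*(-23) = √(-4447 - 15649*1/17848) + 23 = √(-4447 - 15649/17848) + 23 = √(-79385705/17848) + 23 = 19*I*√981216110/8924 + 23 = 23 + 19*I*√981216110/8924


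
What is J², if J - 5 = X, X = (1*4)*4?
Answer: 441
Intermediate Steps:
X = 16 (X = 4*4 = 16)
J = 21 (J = 5 + 16 = 21)
J² = 21² = 441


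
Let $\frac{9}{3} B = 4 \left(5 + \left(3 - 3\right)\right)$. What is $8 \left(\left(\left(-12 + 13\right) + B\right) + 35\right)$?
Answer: $\frac{1024}{3} \approx 341.33$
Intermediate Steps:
$B = \frac{20}{3}$ ($B = \frac{4 \left(5 + \left(3 - 3\right)\right)}{3} = \frac{4 \left(5 + 0\right)}{3} = \frac{4 \cdot 5}{3} = \frac{1}{3} \cdot 20 = \frac{20}{3} \approx 6.6667$)
$8 \left(\left(\left(-12 + 13\right) + B\right) + 35\right) = 8 \left(\left(\left(-12 + 13\right) + \frac{20}{3}\right) + 35\right) = 8 \left(\left(1 + \frac{20}{3}\right) + 35\right) = 8 \left(\frac{23}{3} + 35\right) = 8 \cdot \frac{128}{3} = \frac{1024}{3}$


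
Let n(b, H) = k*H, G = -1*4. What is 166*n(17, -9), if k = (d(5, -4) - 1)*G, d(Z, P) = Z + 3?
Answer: 41832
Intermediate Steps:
d(Z, P) = 3 + Z
G = -4
k = -28 (k = ((3 + 5) - 1)*(-4) = (8 - 1)*(-4) = 7*(-4) = -28)
n(b, H) = -28*H
166*n(17, -9) = 166*(-28*(-9)) = 166*252 = 41832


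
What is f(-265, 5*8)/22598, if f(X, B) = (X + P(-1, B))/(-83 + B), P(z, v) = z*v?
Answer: 305/971714 ≈ 0.00031388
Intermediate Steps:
P(z, v) = v*z
f(X, B) = (X - B)/(-83 + B) (f(X, B) = (X + B*(-1))/(-83 + B) = (X - B)/(-83 + B))
f(-265, 5*8)/22598 = ((-265 - 5*8)/(-83 + 5*8))/22598 = ((-265 - 1*40)/(-83 + 40))*(1/22598) = ((-265 - 40)/(-43))*(1/22598) = -1/43*(-305)*(1/22598) = (305/43)*(1/22598) = 305/971714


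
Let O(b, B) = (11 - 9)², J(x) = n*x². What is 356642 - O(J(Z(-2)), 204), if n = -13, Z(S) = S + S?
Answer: 356638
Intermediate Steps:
Z(S) = 2*S
J(x) = -13*x²
O(b, B) = 4 (O(b, B) = 2² = 4)
356642 - O(J(Z(-2)), 204) = 356642 - 1*4 = 356642 - 4 = 356638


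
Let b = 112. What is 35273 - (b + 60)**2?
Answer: 5689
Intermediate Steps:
35273 - (b + 60)**2 = 35273 - (112 + 60)**2 = 35273 - 1*172**2 = 35273 - 1*29584 = 35273 - 29584 = 5689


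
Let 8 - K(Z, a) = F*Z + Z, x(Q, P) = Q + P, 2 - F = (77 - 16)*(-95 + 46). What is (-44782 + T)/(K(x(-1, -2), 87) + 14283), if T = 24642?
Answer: -380/439 ≈ -0.86560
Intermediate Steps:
F = 2991 (F = 2 - (77 - 16)*(-95 + 46) = 2 - 61*(-49) = 2 - 1*(-2989) = 2 + 2989 = 2991)
x(Q, P) = P + Q
K(Z, a) = 8 - 2992*Z (K(Z, a) = 8 - (2991*Z + Z) = 8 - 2992*Z)
(-44782 + T)/(K(x(-1, -2), 87) + 14283) = (-44782 + 24642)/((8 - 2992*(-2 - 1)) + 14283) = -20140/((8 - 2992*(-3)) + 14283) = -20140/((8 + 8976) + 14283) = -20140/(8984 + 14283) = -20140/23267 = -20140*1/23267 = -380/439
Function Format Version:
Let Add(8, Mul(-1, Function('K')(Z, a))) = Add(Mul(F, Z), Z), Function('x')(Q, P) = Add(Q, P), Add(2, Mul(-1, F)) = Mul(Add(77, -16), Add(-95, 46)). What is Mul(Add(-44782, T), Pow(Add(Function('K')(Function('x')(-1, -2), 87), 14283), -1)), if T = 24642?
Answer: Rational(-380, 439) ≈ -0.86560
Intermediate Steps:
F = 2991 (F = Add(2, Mul(-1, Mul(Add(77, -16), Add(-95, 46)))) = Add(2, Mul(-1, Mul(61, -49))) = Add(2, Mul(-1, -2989)) = Add(2, 2989) = 2991)
Function('x')(Q, P) = Add(P, Q)
Function('K')(Z, a) = Add(8, Mul(-2992, Z)) (Function('K')(Z, a) = Add(8, Mul(-1, Add(Mul(2991, Z), Z))) = Add(8, Mul(-1, Mul(2992, Z))) = Add(8, Mul(-2992, Z)))
Mul(Add(-44782, T), Pow(Add(Function('K')(Function('x')(-1, -2), 87), 14283), -1)) = Mul(Add(-44782, 24642), Pow(Add(Add(8, Mul(-2992, Add(-2, -1))), 14283), -1)) = Mul(-20140, Pow(Add(Add(8, Mul(-2992, -3)), 14283), -1)) = Mul(-20140, Pow(Add(Add(8, 8976), 14283), -1)) = Mul(-20140, Pow(Add(8984, 14283), -1)) = Mul(-20140, Pow(23267, -1)) = Mul(-20140, Rational(1, 23267)) = Rational(-380, 439)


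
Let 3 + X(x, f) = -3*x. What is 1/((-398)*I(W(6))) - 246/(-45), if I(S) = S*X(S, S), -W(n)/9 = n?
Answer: 93404237/17086140 ≈ 5.4667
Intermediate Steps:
X(x, f) = -3 - 3*x
W(n) = -9*n
I(S) = S*(-3 - 3*S)
1/((-398)*I(W(6))) - 246/(-45) = 1/((-398)*((-3*(-9*6)*(1 - 9*6)))) - 246/(-45) = -1/(162*(1 - 54))/398 - 246*(-1/45) = -1/(398*((-3*(-54)*(-53)))) + 82/15 = -1/398/(-8586) + 82/15 = -1/398*(-1/8586) + 82/15 = 1/3417228 + 82/15 = 93404237/17086140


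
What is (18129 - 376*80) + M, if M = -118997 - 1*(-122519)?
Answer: -8429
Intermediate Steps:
M = 3522 (M = -118997 + 122519 = 3522)
(18129 - 376*80) + M = (18129 - 376*80) + 3522 = (18129 - 30080) + 3522 = -11951 + 3522 = -8429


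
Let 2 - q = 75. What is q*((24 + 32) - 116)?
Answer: 4380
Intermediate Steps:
q = -73 (q = 2 - 1*75 = 2 - 75 = -73)
q*((24 + 32) - 116) = -73*((24 + 32) - 116) = -73*(56 - 116) = -73*(-60) = 4380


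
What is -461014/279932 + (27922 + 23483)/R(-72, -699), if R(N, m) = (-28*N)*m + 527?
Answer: -331900251329/197164085662 ≈ -1.6834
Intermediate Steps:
R(N, m) = 527 - 28*N*m (R(N, m) = -28*N*m + 527 = 527 - 28*N*m)
-461014/279932 + (27922 + 23483)/R(-72, -699) = -461014/279932 + (27922 + 23483)/(527 - 28*(-72)*(-699)) = -461014*1/279932 + 51405/(527 - 1409184) = -230507/139966 + 51405/(-1408657) = -230507/139966 + 51405*(-1/1408657) = -230507/139966 - 51405/1408657 = -331900251329/197164085662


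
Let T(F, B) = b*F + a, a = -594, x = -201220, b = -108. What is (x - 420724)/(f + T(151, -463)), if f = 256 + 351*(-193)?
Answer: 621944/84389 ≈ 7.3700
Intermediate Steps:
f = -67487 (f = 256 - 67743 = -67487)
T(F, B) = -594 - 108*F (T(F, B) = -108*F - 594 = -594 - 108*F)
(x - 420724)/(f + T(151, -463)) = (-201220 - 420724)/(-67487 + (-594 - 108*151)) = -621944/(-67487 + (-594 - 16308)) = -621944/(-67487 - 16902) = -621944/(-84389) = -621944*(-1/84389) = 621944/84389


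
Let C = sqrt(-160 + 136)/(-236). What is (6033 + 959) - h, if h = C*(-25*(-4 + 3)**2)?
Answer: 6992 - 25*I*sqrt(6)/118 ≈ 6992.0 - 0.51896*I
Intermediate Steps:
C = -I*sqrt(6)/118 (C = sqrt(-24)*(-1/236) = (2*I*sqrt(6))*(-1/236) = -I*sqrt(6)/118 ≈ -0.020758*I)
h = 25*I*sqrt(6)/118 (h = (-I*sqrt(6)/118)*(-25*(-4 + 3)**2) = (-I*sqrt(6)/118)*(-25*(-1)**2) = (-I*sqrt(6)/118)*(-25*1) = -I*sqrt(6)/118*(-25) = 25*I*sqrt(6)/118 ≈ 0.51896*I)
(6033 + 959) - h = (6033 + 959) - 25*I*sqrt(6)/118 = 6992 - 25*I*sqrt(6)/118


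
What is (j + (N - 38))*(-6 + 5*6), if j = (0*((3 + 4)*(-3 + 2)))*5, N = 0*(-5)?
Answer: -912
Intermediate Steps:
N = 0
j = 0 (j = (0*(7*(-1)))*5 = (0*(-7))*5 = 0*5 = 0)
(j + (N - 38))*(-6 + 5*6) = (0 + (0 - 38))*(-6 + 5*6) = (0 - 38)*(-6 + 30) = -38*24 = -912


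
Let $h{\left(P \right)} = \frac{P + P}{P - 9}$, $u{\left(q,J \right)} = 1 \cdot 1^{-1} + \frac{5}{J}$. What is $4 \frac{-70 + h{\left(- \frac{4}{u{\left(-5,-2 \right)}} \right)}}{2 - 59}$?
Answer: $\frac{5384}{1083} \approx 4.9714$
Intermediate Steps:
$u{\left(q,J \right)} = 1 + \frac{5}{J}$ ($u{\left(q,J \right)} = 1 \cdot 1 + \frac{5}{J} = 1 + \frac{5}{J}$)
$h{\left(P \right)} = \frac{2 P}{-9 + P}$
$4 \frac{-70 + h{\left(- \frac{4}{u{\left(-5,-2 \right)}} \right)}}{2 - 59} = 4 \frac{-70 + \frac{2 \left(- \frac{4}{\frac{1}{-2} \left(5 - 2\right)}\right)}{-9 - \frac{4}{\frac{1}{-2} \left(5 - 2\right)}}}{2 - 59} = 4 \frac{-70 + \frac{2 \left(- \frac{4}{\left(- \frac{1}{2}\right) 3}\right)}{-9 - \frac{4}{\left(- \frac{1}{2}\right) 3}}}{-57} = 4 \left(-70 + \frac{2 \left(- \frac{4}{- \frac{3}{2}}\right)}{-9 - \frac{4}{- \frac{3}{2}}}\right) \left(- \frac{1}{57}\right) = 4 \left(-70 + \frac{2 \left(\left(-4\right) \left(- \frac{2}{3}\right)\right)}{-9 - - \frac{8}{3}}\right) \left(- \frac{1}{57}\right) = 4 \left(-70 + 2 \cdot \frac{8}{3} \frac{1}{-9 + \frac{8}{3}}\right) \left(- \frac{1}{57}\right) = 4 \left(-70 + 2 \cdot \frac{8}{3} \frac{1}{- \frac{19}{3}}\right) \left(- \frac{1}{57}\right) = 4 \left(-70 + 2 \cdot \frac{8}{3} \left(- \frac{3}{19}\right)\right) \left(- \frac{1}{57}\right) = 4 \left(-70 - \frac{16}{19}\right) \left(- \frac{1}{57}\right) = 4 \left(\left(- \frac{1346}{19}\right) \left(- \frac{1}{57}\right)\right) = 4 \cdot \frac{1346}{1083} = \frac{5384}{1083}$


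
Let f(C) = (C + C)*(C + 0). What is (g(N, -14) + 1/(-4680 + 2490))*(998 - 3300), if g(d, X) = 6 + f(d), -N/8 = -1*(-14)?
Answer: -63254193709/1095 ≈ -5.7766e+7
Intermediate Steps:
N = -112 (N = -(-8)*(-14) = -8*14 = -112)
f(C) = 2*C² (f(C) = (2*C)*C = 2*C²)
g(d, X) = 6 + 2*d²
(g(N, -14) + 1/(-4680 + 2490))*(998 - 3300) = ((6 + 2*(-112)²) + 1/(-4680 + 2490))*(998 - 3300) = ((6 + 2*12544) + 1/(-2190))*(-2302) = ((6 + 25088) - 1/2190)*(-2302) = (25094 - 1/2190)*(-2302) = (54955859/2190)*(-2302) = -63254193709/1095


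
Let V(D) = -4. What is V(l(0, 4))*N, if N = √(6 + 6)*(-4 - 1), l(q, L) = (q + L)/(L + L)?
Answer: 40*√3 ≈ 69.282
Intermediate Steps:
l(q, L) = (L + q)/(2*L) (l(q, L) = (L + q)/((2*L)) = (L + q)*(1/(2*L)) = (L + q)/(2*L))
N = -10*√3 (N = √12*(-5) = (2*√3)*(-5) = -10*√3 ≈ -17.320)
V(l(0, 4))*N = -(-40)*√3 = 40*√3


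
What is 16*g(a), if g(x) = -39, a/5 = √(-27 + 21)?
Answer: -624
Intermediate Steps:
a = 5*I*√6 (a = 5*√(-27 + 21) = 5*√(-6) = 5*(I*√6) = 5*I*√6 ≈ 12.247*I)
16*g(a) = 16*(-39) = -624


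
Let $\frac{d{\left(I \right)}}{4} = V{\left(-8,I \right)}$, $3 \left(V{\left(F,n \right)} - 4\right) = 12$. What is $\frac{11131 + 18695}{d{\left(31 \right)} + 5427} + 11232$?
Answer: $\frac{61345314}{5459} \approx 11237.0$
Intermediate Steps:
$V{\left(F,n \right)} = 8$ ($V{\left(F,n \right)} = 4 + \frac{1}{3} \cdot 12 = 4 + 4 = 8$)
$d{\left(I \right)} = 32$ ($d{\left(I \right)} = 4 \cdot 8 = 32$)
$\frac{11131 + 18695}{d{\left(31 \right)} + 5427} + 11232 = \frac{11131 + 18695}{32 + 5427} + 11232 = \frac{29826}{5459} + 11232 = \frac{61345314}{5459}$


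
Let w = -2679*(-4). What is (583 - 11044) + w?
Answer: 255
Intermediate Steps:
w = 10716
(583 - 11044) + w = (583 - 11044) + 10716 = -10461 + 10716 = 255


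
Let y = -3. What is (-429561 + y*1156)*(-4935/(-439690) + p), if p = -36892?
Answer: 1404836020020561/87938 ≈ 1.5975e+10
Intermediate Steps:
(-429561 + y*1156)*(-4935/(-439690) + p) = (-429561 - 3*1156)*(-4935/(-439690) - 36892) = (-429561 - 3468)*(-4935*(-1/439690) - 36892) = -433029*(987/87938 - 36892) = -433029*(-3244207709/87938) = 1404836020020561/87938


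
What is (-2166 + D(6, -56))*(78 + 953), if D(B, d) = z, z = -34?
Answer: -2268200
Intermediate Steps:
D(B, d) = -34
(-2166 + D(6, -56))*(78 + 953) = (-2166 - 34)*(78 + 953) = -2200*1031 = -2268200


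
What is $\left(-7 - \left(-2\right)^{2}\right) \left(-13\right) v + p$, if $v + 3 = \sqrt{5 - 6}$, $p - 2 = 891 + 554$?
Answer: $1018 + 143 i \approx 1018.0 + 143.0 i$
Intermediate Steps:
$p = 1447$ ($p = 2 + \left(891 + 554\right) = 2 + 1445 = 1447$)
$v = -3 + i$ ($v = -3 + \sqrt{5 - 6} = -3 + \sqrt{-1} = -3 + i \approx -3.0 + 1.0 i$)
$\left(-7 - \left(-2\right)^{2}\right) \left(-13\right) v + p = \left(-7 - \left(-2\right)^{2}\right) \left(-13\right) \left(-3 + i\right) + 1447 = \left(-7 - 4\right) \left(-13\right) \left(-3 + i\right) + 1447 = \left(-11\right) \left(-13\right) \left(-3 + i\right) + 1447 = 143 \left(-3 + i\right) + 1447 = \left(-429 + 143 i\right) + 1447 = 1018 + 143 i$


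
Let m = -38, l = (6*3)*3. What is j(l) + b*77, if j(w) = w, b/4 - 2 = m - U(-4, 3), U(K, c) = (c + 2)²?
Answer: -18734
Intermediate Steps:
U(K, c) = (2 + c)²
l = 54 (l = 18*3 = 54)
b = -244 (b = 8 + 4*(-38 - (2 + 3)²) = 8 + 4*(-38 - 1*5²) = 8 + 4*(-38 - 1*25) = 8 + 4*(-38 - 25) = 8 + 4*(-63) = 8 - 252 = -244)
j(l) + b*77 = 54 - 244*77 = 54 - 18788 = -18734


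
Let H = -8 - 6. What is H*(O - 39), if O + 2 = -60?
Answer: 1414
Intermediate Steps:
O = -62 (O = -2 - 60 = -62)
H = -14
H*(O - 39) = -14*(-62 - 39) = -14*(-101) = 1414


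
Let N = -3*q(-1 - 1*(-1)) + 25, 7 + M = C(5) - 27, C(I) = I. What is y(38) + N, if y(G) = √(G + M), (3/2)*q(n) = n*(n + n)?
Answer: 28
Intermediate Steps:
q(n) = 4*n²/3 (q(n) = 2*(n*(n + n))/3 = 2*(n*(2*n))/3 = 2*(2*n²)/3 = 4*n²/3)
M = -29 (M = -7 + (5 - 27) = -7 - 22 = -29)
y(G) = √(-29 + G) (y(G) = √(G - 29) = √(-29 + G))
N = 25 (N = -4*(-1 - 1*(-1))² + 25 = -4*(-1 + 1)² + 25 = -4*0² + 25 = -4*0 + 25 = -3*0 + 25 = 0 + 25 = 25)
y(38) + N = √(-29 + 38) + 25 = √9 + 25 = 3 + 25 = 28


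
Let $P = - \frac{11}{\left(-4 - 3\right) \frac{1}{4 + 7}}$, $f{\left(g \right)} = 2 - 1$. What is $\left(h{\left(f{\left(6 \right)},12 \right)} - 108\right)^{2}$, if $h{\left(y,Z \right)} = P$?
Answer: $\frac{403225}{49} \approx 8229.1$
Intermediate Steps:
$f{\left(g \right)} = 1$
$P = \frac{121}{7}$ ($P = - \frac{11}{\left(-7\right) \frac{1}{11}} = - \frac{11}{- \frac{7}{11}} = \left(-11\right) \left(- \frac{11}{7}\right) = \frac{121}{7} \approx 17.286$)
$h{\left(y,Z \right)} = \frac{121}{7}$
$\left(h{\left(f{\left(6 \right)},12 \right)} - 108\right)^{2} = \left(\frac{121}{7} - 108\right)^{2} = \left(- \frac{635}{7}\right)^{2} = \frac{403225}{49}$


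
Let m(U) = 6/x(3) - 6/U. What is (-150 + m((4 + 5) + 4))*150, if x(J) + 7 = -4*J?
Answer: -5586300/247 ≈ -22617.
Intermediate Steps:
x(J) = -7 - 4*J
m(U) = -6/19 - 6/U (m(U) = 6/(-7 - 4*3) - 6/U = 6/(-7 - 12) - 6/U = 6/(-19) - 6/U = 6*(-1/19) - 6/U = -6/19 - 6/U)
(-150 + m((4 + 5) + 4))*150 = (-150 + (-6/19 - 6/((4 + 5) + 4)))*150 = (-150 + (-6/19 - 6/(9 + 4)))*150 = (-150 + (-6/19 - 6/13))*150 = (-150 - 192/247)*150 = -37242/247*150 = -5586300/247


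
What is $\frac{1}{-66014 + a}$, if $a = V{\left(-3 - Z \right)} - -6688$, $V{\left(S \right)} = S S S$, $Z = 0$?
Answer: $- \frac{1}{59353} \approx -1.6848 \cdot 10^{-5}$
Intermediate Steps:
$V{\left(S \right)} = S^{3}$ ($V{\left(S \right)} = S^{2} S = S^{3}$)
$a = 6661$ ($a = \left(-3 - 0\right)^{3} - -6688 = \left(-3 + 0\right)^{3} + 6688 = \left(-3\right)^{3} + 6688 = -27 + 6688 = 6661$)
$\frac{1}{-66014 + a} = \frac{1}{-66014 + 6661} = \frac{1}{-59353} = - \frac{1}{59353}$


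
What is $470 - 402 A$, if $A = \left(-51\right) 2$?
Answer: $41474$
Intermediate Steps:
$A = -102$
$470 - 402 A = 470 - -41004 = 470 + 41004 = 41474$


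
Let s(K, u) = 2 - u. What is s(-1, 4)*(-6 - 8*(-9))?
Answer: -132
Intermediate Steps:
s(-1, 4)*(-6 - 8*(-9)) = (2 - 1*4)*(-6 - 8*(-9)) = (2 - 4)*(-6 + 72) = -2*66 = -132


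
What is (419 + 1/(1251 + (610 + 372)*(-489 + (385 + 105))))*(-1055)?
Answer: -987087540/2233 ≈ -4.4205e+5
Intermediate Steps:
(419 + 1/(1251 + (610 + 372)*(-489 + (385 + 105))))*(-1055) = (419 + 1/(1251 + 982*(-489 + 490)))*(-1055) = (419 + 1/(1251 + 982*1))*(-1055) = (419 + 1/(1251 + 982))*(-1055) = (419 + 1/2233)*(-1055) = (935628/2233)*(-1055) = -987087540/2233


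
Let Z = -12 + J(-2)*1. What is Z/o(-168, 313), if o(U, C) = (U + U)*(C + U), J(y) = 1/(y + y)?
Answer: 7/27840 ≈ 0.00025144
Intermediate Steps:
J(y) = 1/(2*y)
Z = -49/4 (Z = -12 + ((1/2)/(-2))*1 = -12 + ((1/2)*(-1/2))*1 = -12 - 1/4*1 = -12 - 1/4 = -49/4 ≈ -12.250)
o(U, C) = 2*U*(C + U) (o(U, C) = (2*U)*(C + U) = 2*U*(C + U))
Z/o(-168, 313) = -49*(-1/(336*(313 - 168)))/4 = -49/(4*(2*(-168)*145)) = -49/4/(-48720) = -49/4*(-1/48720) = 7/27840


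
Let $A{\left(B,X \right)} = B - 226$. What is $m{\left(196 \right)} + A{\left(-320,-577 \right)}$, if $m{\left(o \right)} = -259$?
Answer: $-805$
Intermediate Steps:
$A{\left(B,X \right)} = -226 + B$
$m{\left(196 \right)} + A{\left(-320,-577 \right)} = -259 - 546 = -805$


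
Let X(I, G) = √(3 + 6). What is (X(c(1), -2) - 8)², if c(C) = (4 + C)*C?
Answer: 25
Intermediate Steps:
c(C) = C*(4 + C)
X(I, G) = 3 (X(I, G) = √9 = 3)
(X(c(1), -2) - 8)² = (3 - 8)² = (-5)² = 25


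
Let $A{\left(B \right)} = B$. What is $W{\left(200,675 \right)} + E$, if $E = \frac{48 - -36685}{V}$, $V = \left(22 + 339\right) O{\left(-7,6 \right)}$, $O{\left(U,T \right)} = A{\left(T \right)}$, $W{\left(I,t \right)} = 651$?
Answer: $\frac{1446799}{2166} \approx 667.96$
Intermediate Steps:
$O{\left(U,T \right)} = T$
$V = 2166$ ($V = \left(22 + 339\right) 6 = 361 \cdot 6 = 2166$)
$E = \frac{36733}{2166}$ ($E = \frac{48 - -36685}{2166} = \left(48 + 36685\right) \frac{1}{2166} = 36733 \cdot \frac{1}{2166} = \frac{36733}{2166} \approx 16.959$)
$W{\left(200,675 \right)} + E = 651 + \frac{36733}{2166} = \frac{1446799}{2166}$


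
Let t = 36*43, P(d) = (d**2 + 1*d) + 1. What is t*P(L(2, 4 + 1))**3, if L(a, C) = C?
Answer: 46116468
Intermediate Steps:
P(d) = 1 + d + d**2 (P(d) = (d**2 + d) + 1 = (d + d**2) + 1 = 1 + d + d**2)
t = 1548
t*P(L(2, 4 + 1))**3 = 1548*(1 + (4 + 1) + (4 + 1)**2)**3 = 1548*(1 + 5 + 5**2)**3 = 1548*(1 + 5 + 25)**3 = 1548*31**3 = 1548*29791 = 46116468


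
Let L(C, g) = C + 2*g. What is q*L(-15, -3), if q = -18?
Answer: 378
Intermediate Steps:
q*L(-15, -3) = -18*(-15 + 2*(-3)) = -18*(-15 - 6) = -18*(-21) = 378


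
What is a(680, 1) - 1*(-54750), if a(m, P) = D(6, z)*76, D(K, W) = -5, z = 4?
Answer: 54370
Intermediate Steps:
a(m, P) = -380 (a(m, P) = -5*76 = -380)
a(680, 1) - 1*(-54750) = -380 - 1*(-54750) = -380 + 54750 = 54370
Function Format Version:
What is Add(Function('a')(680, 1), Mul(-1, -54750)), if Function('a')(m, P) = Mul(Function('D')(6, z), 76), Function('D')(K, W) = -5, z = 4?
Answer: 54370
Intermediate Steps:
Function('a')(m, P) = -380 (Function('a')(m, P) = Mul(-5, 76) = -380)
Add(Function('a')(680, 1), Mul(-1, -54750)) = Add(-380, Mul(-1, -54750)) = Add(-380, 54750) = 54370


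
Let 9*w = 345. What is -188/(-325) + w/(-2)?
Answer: -36247/1950 ≈ -18.588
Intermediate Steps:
w = 115/3 (w = (⅑)*345 = 115/3 ≈ 38.333)
-188/(-325) + w/(-2) = -188/(-325) + (115/3)/(-2) = -188*(-1/325) + (115/3)*(-½) = 188/325 - 115/6 = -36247/1950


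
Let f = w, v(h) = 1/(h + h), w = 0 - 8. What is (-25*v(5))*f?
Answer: 20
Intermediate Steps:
w = -8
v(h) = 1/(2*h)
f = -8
(-25*v(5))*f = -25/(2*5)*(-8) = -25*⅒*(-8) = -5/2*(-8) = 20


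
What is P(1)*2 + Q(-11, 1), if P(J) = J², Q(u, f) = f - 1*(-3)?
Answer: 6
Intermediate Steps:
Q(u, f) = 3 + f (Q(u, f) = f + 3 = 3 + f)
P(1)*2 + Q(-11, 1) = 1²*2 + (3 + 1) = 1*2 + 4 = 2 + 4 = 6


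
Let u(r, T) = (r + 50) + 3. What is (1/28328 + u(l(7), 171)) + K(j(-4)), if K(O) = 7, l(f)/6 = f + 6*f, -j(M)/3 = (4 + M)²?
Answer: 10028113/28328 ≈ 354.00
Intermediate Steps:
j(M) = -3*(4 + M)²
l(f) = 42*f (l(f) = 6*(f + 6*f) = 6*(7*f) = 42*f)
u(r, T) = 53 + r (u(r, T) = (50 + r) + 3 = 53 + r)
(1/28328 + u(l(7), 171)) + K(j(-4)) = (1/28328 + (53 + 42*7)) + 7 = (1/28328 + (53 + 294)) + 7 = (1/28328 + 347) + 7 = 9829817/28328 + 7 = 10028113/28328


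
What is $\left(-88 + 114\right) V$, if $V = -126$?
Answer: $-3276$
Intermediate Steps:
$\left(-88 + 114\right) V = \left(-88 + 114\right) \left(-126\right) = 26 \left(-126\right) = -3276$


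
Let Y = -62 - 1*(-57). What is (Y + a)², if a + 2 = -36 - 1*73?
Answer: 13456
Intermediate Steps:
a = -111 (a = -2 + (-36 - 1*73) = -2 + (-36 - 73) = -2 - 109 = -111)
Y = -5 (Y = -62 + 57 = -5)
(Y + a)² = (-5 - 111)² = (-116)² = 13456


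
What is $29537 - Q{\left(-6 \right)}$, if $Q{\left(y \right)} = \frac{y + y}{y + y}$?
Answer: $29536$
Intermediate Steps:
$Q{\left(y \right)} = 1$ ($Q{\left(y \right)} = \frac{2 y}{2 y} = 2 y \frac{1}{2 y} = 1$)
$29537 - Q{\left(-6 \right)} = 29537 - 1 = 29536$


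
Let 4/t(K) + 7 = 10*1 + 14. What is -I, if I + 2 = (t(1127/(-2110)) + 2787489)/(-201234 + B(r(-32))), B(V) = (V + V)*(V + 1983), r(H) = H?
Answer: 58474649/5543666 ≈ 10.548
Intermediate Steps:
B(V) = 2*V*(1983 + V) (B(V) = (2*V)*(1983 + V) = 2*V*(1983 + V))
t(K) = 4/17 (t(K) = 4/(-7 + (10*1 + 14)) = 4/(-7 + (10 + 14)) = 4/(-7 + 24) = 4/17)
I = -58474649/5543666 (I = -2 + (4/17 + 2787489)/(-201234 + 2*(-32)*(1983 - 32)) = -2 + 47387317/(17*(-201234 + 2*(-32)*1951)) = -2 + 47387317/(17*(-201234 - 124864)) = -2 + (47387317/17)/(-326098) = -2 + (47387317/17)*(-1/326098) = -2 - 47387317/5543666 = -58474649/5543666 ≈ -10.548)
-I = -1*(-58474649/5543666) = 58474649/5543666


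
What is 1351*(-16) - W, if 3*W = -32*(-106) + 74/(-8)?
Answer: -272923/12 ≈ -22744.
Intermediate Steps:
W = 13531/12 (W = (-32*(-106) + 74/(-8))/3 = (3392 + 74*(-⅛))/3 = (3392 - 37/4)/3 = (⅓)*(13531/4) = 13531/12 ≈ 1127.6)
1351*(-16) - W = 1351*(-16) - 1*13531/12 = -21616 - 13531/12 = -272923/12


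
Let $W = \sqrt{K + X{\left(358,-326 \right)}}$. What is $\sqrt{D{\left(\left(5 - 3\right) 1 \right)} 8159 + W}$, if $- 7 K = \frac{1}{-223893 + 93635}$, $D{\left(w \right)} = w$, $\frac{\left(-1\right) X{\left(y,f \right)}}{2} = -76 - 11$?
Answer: $\frac{\sqrt{13566624983936248 + 911806 \sqrt{144661892516470}}}{911806} \approx 127.79$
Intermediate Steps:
$X{\left(y,f \right)} = 174$ ($X{\left(y,f \right)} = - 2 \left(-76 - 11\right) = \left(-2\right) \left(-87\right) = 174$)
$K = \frac{1}{911806}$ ($K = - \frac{1}{7 \left(-223893 + 93635\right)} = - \frac{1}{7 \left(-130258\right)} = \left(- \frac{1}{7}\right) \left(- \frac{1}{130258}\right) = \frac{1}{911806} \approx 1.0967 \cdot 10^{-6}$)
$W = \frac{\sqrt{144661892516470}}{911806}$ ($W = \sqrt{\frac{1}{911806} + 174} = \sqrt{\frac{158654245}{911806}} = \frac{\sqrt{144661892516470}}{911806} \approx 13.191$)
$\sqrt{D{\left(\left(5 - 3\right) 1 \right)} 8159 + W} = \sqrt{\left(5 - 3\right) 1 \cdot 8159 + \frac{\sqrt{144661892516470}}{911806}} = \sqrt{2 \cdot 1 \cdot 8159 + \frac{\sqrt{144661892516470}}{911806}} = \sqrt{2 \cdot 8159 + \frac{\sqrt{144661892516470}}{911806}} = \sqrt{16318 + \frac{\sqrt{144661892516470}}{911806}}$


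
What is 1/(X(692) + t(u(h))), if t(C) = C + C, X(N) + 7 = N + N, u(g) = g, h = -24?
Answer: 1/1329 ≈ 0.00075245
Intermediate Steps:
X(N) = -7 + 2*N (X(N) = -7 + (N + N) = -7 + 2*N)
t(C) = 2*C
1/(X(692) + t(u(h))) = 1/((-7 + 2*692) + 2*(-24)) = 1/((-7 + 1384) - 48) = 1/(1377 - 48) = 1/1329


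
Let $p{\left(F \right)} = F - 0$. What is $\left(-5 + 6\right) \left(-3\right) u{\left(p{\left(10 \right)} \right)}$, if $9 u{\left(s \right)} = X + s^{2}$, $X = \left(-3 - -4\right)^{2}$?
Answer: $- \frac{101}{3} \approx -33.667$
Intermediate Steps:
$X = 1$ ($X = \left(-3 + 4\right)^{2} = 1^{2} = 1$)
$p{\left(F \right)} = F$ ($p{\left(F \right)} = F + 0 = F$)
$u{\left(s \right)} = \frac{1}{9} + \frac{s^{2}}{9}$ ($u{\left(s \right)} = \frac{1 + s^{2}}{9} = \frac{1}{9} + \frac{s^{2}}{9}$)
$\left(-5 + 6\right) \left(-3\right) u{\left(p{\left(10 \right)} \right)} = \left(-5 + 6\right) \left(-3\right) \left(\frac{1}{9} + \frac{10^{2}}{9}\right) = 1 \left(-3\right) \left(\frac{1}{9} + \frac{1}{9} \cdot 100\right) = - 3 \left(\frac{1}{9} + \frac{100}{9}\right) = \left(-3\right) \frac{101}{9} = - \frac{101}{3}$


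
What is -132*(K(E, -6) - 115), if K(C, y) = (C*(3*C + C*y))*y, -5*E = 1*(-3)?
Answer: 358116/25 ≈ 14325.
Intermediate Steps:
E = ⅗ (E = -(-3)/5 = -⅕*(-3) = ⅗ ≈ 0.60000)
K(C, y) = C*y*(3*C + C*y)
-132*(K(E, -6) - 115) = -132*(-6*(⅗)²*(3 - 6) - 115) = -132*(-6*9/25*(-3) - 115) = -132*(162/25 - 115) = -132*(-2713/25) = 358116/25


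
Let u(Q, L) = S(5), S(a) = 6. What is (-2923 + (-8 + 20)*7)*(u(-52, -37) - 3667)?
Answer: 10393579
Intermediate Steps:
u(Q, L) = 6
(-2923 + (-8 + 20)*7)*(u(-52, -37) - 3667) = (-2923 + (-8 + 20)*7)*(6 - 3667) = (-2923 + 12*7)*(-3661) = (-2923 + 84)*(-3661) = -2839*(-3661) = 10393579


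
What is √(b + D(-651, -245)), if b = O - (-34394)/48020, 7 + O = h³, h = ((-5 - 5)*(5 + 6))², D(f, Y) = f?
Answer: √425351795942186170/490 ≈ 1.3310e+6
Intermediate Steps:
h = 12100 (h = (-10*11)² = (-110)² = 12100)
O = 1771560999993 (O = -7 + 12100³ = -7 + 1771561000000 = 1771560999993)
b = 42535179609849127/24010 (b = 1771560999993 - (-34394)/48020 = 1771560999993 - 1*(-17197/24010) = 1771560999993 + 17197/24010 = 42535179609849127/24010 ≈ 1.7716e+12)
√(b + D(-651, -245)) = √(42535179609849127/24010 - 651) = √(42535179594218617/24010) = √425351795942186170/490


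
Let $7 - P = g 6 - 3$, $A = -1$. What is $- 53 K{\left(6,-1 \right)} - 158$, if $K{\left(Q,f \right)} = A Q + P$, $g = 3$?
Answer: $584$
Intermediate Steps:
$P = -8$ ($P = 7 - \left(3 \cdot 6 - 3\right) = 7 - \left(18 - 3\right) = 7 - 15 = -8$)
$K{\left(Q,f \right)} = -8 - Q$ ($K{\left(Q,f \right)} = - Q - 8 = -8 - Q$)
$- 53 K{\left(6,-1 \right)} - 158 = - 53 \left(-8 - 6\right) - 158 = \left(-53\right) \left(-14\right) - 158 = 742 - 158 = 584$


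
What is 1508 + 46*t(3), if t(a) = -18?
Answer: 680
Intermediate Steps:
1508 + 46*t(3) = 1508 + 46*(-18) = 1508 - 828 = 680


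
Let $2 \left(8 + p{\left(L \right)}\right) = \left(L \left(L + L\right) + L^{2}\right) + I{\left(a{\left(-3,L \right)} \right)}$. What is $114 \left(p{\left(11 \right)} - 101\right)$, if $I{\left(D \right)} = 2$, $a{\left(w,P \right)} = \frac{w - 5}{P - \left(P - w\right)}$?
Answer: $8379$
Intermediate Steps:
$a{\left(w,P \right)} = \frac{-5 + w}{w}$
$p{\left(L \right)} = -7 + \frac{3 L^{2}}{2}$ ($p{\left(L \right)} = -8 + \frac{\left(L \left(L + L\right) + L^{2}\right) + 2}{2} = -8 + \frac{\left(L 2 L + L^{2}\right) + 2}{2} = -8 + \frac{\left(2 L^{2} + L^{2}\right) + 2}{2} = -8 + \frac{3 L^{2} + 2}{2} = -8 + \frac{2 + 3 L^{2}}{2} = -8 + \left(1 + \frac{3 L^{2}}{2}\right) = -7 + \frac{3 L^{2}}{2}$)
$114 \left(p{\left(11 \right)} - 101\right) = 114 \left(\left(-7 + \frac{3 \cdot 11^{2}}{2}\right) - 101\right) = 114 \left(\left(-7 + \frac{3}{2} \cdot 121\right) - 101\right) = 114 \left(\left(-7 + \frac{363}{2}\right) - 101\right) = 114 \left(\frac{349}{2} - 101\right) = 114 \cdot \frac{147}{2} = 8379$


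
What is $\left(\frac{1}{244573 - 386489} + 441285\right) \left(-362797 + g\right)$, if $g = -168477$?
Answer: $- \frac{16635623926746583}{70958} \approx -2.3444 \cdot 10^{11}$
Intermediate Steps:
$\left(\frac{1}{244573 - 386489} + 441285\right) \left(-362797 + g\right) = \left(\frac{1}{244573 - 386489} + 441285\right) \left(-362797 - 168477\right) = \left(\frac{1}{-141916} + 441285\right) \left(-531274\right) = \left(- \frac{1}{141916} + 441285\right) \left(-531274\right) = \frac{62625402059}{141916} \left(-531274\right) = - \frac{16635623926746583}{70958}$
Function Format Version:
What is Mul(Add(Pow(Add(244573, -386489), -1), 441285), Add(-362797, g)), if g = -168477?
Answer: Rational(-16635623926746583, 70958) ≈ -2.3444e+11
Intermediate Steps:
Mul(Add(Pow(Add(244573, -386489), -1), 441285), Add(-362797, g)) = Mul(Add(Pow(Add(244573, -386489), -1), 441285), Add(-362797, -168477)) = Mul(Add(Pow(-141916, -1), 441285), -531274) = Mul(Add(Rational(-1, 141916), 441285), -531274) = Mul(Rational(62625402059, 141916), -531274) = Rational(-16635623926746583, 70958)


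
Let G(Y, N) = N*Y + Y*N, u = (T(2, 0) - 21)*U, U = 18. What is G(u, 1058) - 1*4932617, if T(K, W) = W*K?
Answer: -5732465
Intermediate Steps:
T(K, W) = K*W
u = -378 (u = (2*0 - 21)*18 = (0 - 21)*18 = -21*18 = -378)
G(Y, N) = 2*N*Y (G(Y, N) = N*Y + N*Y = 2*N*Y)
G(u, 1058) - 1*4932617 = 2*1058*(-378) - 1*4932617 = -799848 - 4932617 = -5732465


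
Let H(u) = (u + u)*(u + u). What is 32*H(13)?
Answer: 21632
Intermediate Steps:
H(u) = 4*u**2 (H(u) = (2*u)*(2*u) = 4*u**2)
32*H(13) = 32*(4*13**2) = 32*(4*169) = 32*676 = 21632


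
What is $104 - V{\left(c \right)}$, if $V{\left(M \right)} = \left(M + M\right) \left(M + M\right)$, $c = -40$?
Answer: $-6296$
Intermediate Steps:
$V{\left(M \right)} = 4 M^{2}$ ($V{\left(M \right)} = 2 M 2 M = 4 M^{2}$)
$104 - V{\left(c \right)} = 104 - 4 \left(-40\right)^{2} = 104 - 4 \cdot 1600 = 104 - 6400 = -6296$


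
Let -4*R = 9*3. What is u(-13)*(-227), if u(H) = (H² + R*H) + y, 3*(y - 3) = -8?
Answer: -700295/12 ≈ -58358.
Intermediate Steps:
y = ⅓ (y = 3 + (⅓)*(-8) = 3 - 8/3 = ⅓ ≈ 0.33333)
R = -27/4 (R = -9*3/4 = -¼*27 = -27/4 ≈ -6.7500)
u(H) = ⅓ + H² - 27*H/4 (u(H) = (H² - 27*H/4) + ⅓ = ⅓ + H² - 27*H/4)
u(-13)*(-227) = (⅓ + (-13)² - 27/4*(-13))*(-227) = (⅓ + 169 + 351/4)*(-227) = (3085/12)*(-227) = -700295/12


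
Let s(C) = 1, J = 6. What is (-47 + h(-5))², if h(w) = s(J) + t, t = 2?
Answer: 1936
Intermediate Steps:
h(w) = 3 (h(w) = 1 + 2 = 3)
(-47 + h(-5))² = (-47 + 3)² = (-44)² = 1936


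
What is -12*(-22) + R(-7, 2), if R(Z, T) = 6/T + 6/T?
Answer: 270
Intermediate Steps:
R(Z, T) = 12/T
-12*(-22) + R(-7, 2) = -12*(-22) + 12/2 = 264 + 12*(½) = 264 + 6 = 270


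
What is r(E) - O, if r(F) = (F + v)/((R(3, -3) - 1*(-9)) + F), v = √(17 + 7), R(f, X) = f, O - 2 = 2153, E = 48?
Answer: -10771/5 + √6/30 ≈ -2154.1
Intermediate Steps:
O = 2155 (O = 2 + 2153 = 2155)
v = 2*√6 (v = √24 = 2*√6 ≈ 4.8990)
r(F) = (F + 2*√6)/(12 + F) (r(F) = (F + 2*√6)/((3 - 1*(-9)) + F) = (F + 2*√6)/((3 + 9) + F) = (F + 2*√6)/(12 + F))
r(E) - O = (48 + 2*√6)/(12 + 48) - 1*2155 = (48 + 2*√6)/60 - 2155 = (⅘ + √6/30) - 2155 = -10771/5 + √6/30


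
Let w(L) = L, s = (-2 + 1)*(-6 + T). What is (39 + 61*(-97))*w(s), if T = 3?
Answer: -17634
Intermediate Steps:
s = 3 (s = (-2 + 1)*(-6 + 3) = -1*(-3) = 3)
(39 + 61*(-97))*w(s) = (39 + 61*(-97))*3 = (39 - 5917)*3 = -5878*3 = -17634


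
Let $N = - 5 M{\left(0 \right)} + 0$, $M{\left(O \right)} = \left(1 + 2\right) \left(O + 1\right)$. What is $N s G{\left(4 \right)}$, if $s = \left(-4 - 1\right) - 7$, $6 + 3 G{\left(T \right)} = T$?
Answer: $-120$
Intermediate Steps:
$G{\left(T \right)} = -2 + \frac{T}{3}$
$M{\left(O \right)} = 3 + 3 O$ ($M{\left(O \right)} = 3 \left(1 + O\right) = 3 + 3 O$)
$s = -12$ ($s = -5 - 7 = -12$)
$N = -15$ ($N = - 5 \left(3 + 3 \cdot 0\right) + 0 = - 5 \left(3 + 0\right) + 0 = \left(-5\right) 3 + 0 = -15 + 0 = -15$)
$N s G{\left(4 \right)} = \left(-15\right) \left(-12\right) \left(-2 + \frac{1}{3} \cdot 4\right) = 180 \left(-2 + \frac{4}{3}\right) = 180 \left(- \frac{2}{3}\right) = -120$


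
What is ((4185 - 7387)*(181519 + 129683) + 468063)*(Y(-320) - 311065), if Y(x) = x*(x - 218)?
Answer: 138349482928605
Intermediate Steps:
Y(x) = x*(-218 + x)
((4185 - 7387)*(181519 + 129683) + 468063)*(Y(-320) - 311065) = ((4185 - 7387)*(181519 + 129683) + 468063)*(-320*(-218 - 320) - 311065) = (-3202*311202 + 468063)*(-320*(-538) - 311065) = (-996468804 + 468063)*(172160 - 311065) = -996000741*(-138905) = 138349482928605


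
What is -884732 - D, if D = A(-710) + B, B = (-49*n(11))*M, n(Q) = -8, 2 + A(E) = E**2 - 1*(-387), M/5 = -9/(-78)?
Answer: -18062761/13 ≈ -1.3894e+6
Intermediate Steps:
M = 15/26 (M = 5*(-9/(-78)) = 5*(-9*(-1/78)) = 5*(3/26) = 15/26 ≈ 0.57692)
A(E) = 385 + E**2 (A(E) = -2 + (E**2 - 1*(-387)) = -2 + (E**2 + 387) = -2 + (387 + E**2) = 385 + E**2)
B = 2940/13 (B = -49*(-8)*(15/26) = 392*(15/26) = 2940/13 ≈ 226.15)
D = 6561245/13 (D = (385 + (-710)**2) + 2940/13 = (385 + 504100) + 2940/13 = 504485 + 2940/13 = 6561245/13 ≈ 5.0471e+5)
-884732 - D = -884732 - 1*6561245/13 = -884732 - 6561245/13 = -18062761/13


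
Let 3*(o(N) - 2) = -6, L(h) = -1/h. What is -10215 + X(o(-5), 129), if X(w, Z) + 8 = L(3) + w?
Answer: -30670/3 ≈ -10223.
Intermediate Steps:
o(N) = 0 (o(N) = 2 + (⅓)*(-6) = 2 - 2 = 0)
X(w, Z) = -25/3 + w (X(w, Z) = -8 + (-1/3 + w) = -8 + (-1*⅓ + w) = -8 + (-⅓ + w) = -25/3 + w)
-10215 + X(o(-5), 129) = -10215 + (-25/3 + 0) = -10215 - 25/3 = -30670/3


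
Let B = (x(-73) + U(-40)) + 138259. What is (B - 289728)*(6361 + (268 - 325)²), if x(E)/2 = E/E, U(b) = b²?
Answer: -1440221870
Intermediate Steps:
x(E) = 2 (x(E) = 2*(E/E) = 2*1 = 2)
B = 139861 (B = (2 + (-40)²) + 138259 = (2 + 1600) + 138259 = 1602 + 138259 = 139861)
(B - 289728)*(6361 + (268 - 325)²) = (139861 - 289728)*(6361 + (268 - 325)²) = -149867*(6361 + (-57)²) = -149867*(6361 + 3249) = -149867*9610 = -1440221870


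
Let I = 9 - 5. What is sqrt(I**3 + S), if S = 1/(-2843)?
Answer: sqrt(517286693)/2843 ≈ 8.0000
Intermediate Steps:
S = -1/2843 ≈ -0.00035174
I = 4
sqrt(I**3 + S) = sqrt(4**3 - 1/2843) = sqrt(64 - 1/2843) = sqrt(181951/2843) = sqrt(517286693)/2843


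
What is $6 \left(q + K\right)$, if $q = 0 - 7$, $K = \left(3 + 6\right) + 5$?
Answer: $42$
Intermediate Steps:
$K = 14$ ($K = 9 + 5 = 14$)
$q = -7$ ($q = 0 - 7 = -7$)
$6 \left(q + K\right) = 6 \left(-7 + 14\right) = 6 \cdot 7 = 42$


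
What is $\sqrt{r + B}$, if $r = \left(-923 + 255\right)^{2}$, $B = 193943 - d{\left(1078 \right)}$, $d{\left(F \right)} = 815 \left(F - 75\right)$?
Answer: $i \sqrt{177278} \approx 421.04 i$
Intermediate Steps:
$d{\left(F \right)} = -61125 + 815 F$ ($d{\left(F \right)} = 815 \left(-75 + F\right) = -61125 + 815 F$)
$B = -623502$ ($B = 193943 - \left(-61125 + 815 \cdot 1078\right) = 193943 - \left(-61125 + 878570\right) = 193943 - 817445 = -623502$)
$r = 446224$ ($r = \left(-668\right)^{2} = 446224$)
$\sqrt{r + B} = \sqrt{446224 - 623502} = \sqrt{-177278} = i \sqrt{177278}$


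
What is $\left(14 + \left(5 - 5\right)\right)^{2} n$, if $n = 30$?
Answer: $5880$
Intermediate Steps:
$\left(14 + \left(5 - 5\right)\right)^{2} n = \left(14 + \left(5 - 5\right)\right)^{2} \cdot 30 = \left(14 + 0\right)^{2} \cdot 30 = 14^{2} \cdot 30 = 196 \cdot 30 = 5880$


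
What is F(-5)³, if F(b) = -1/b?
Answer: 1/125 ≈ 0.0080000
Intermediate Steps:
F(-5)³ = (-1/(-5))³ = (-1*(-⅕))³ = (⅕)³ = 1/125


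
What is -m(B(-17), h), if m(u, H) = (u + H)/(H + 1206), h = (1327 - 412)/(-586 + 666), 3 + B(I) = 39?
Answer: -253/6493 ≈ -0.038965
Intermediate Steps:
B(I) = 36 (B(I) = -3 + 39 = 36)
h = 183/16 (h = 915/80 = 915*(1/80) = 183/16 ≈ 11.438)
m(u, H) = (H + u)/(1206 + H)
-m(B(-17), h) = -(183/16 + 36)/(1206 + 183/16) = -759/(19479/16*16) = -16*759/(19479*16) = -1*253/6493 = -253/6493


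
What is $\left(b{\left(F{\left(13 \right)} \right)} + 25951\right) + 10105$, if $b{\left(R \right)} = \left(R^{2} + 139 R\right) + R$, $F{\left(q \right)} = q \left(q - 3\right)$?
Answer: $71156$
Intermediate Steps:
$F{\left(q \right)} = q \left(-3 + q\right)$
$b{\left(R \right)} = R^{2} + 140 R$
$\left(b{\left(F{\left(13 \right)} \right)} + 25951\right) + 10105 = \left(13 \left(-3 + 13\right) \left(140 + 13 \left(-3 + 13\right)\right) + 25951\right) + 10105 = \left(13 \cdot 10 \left(140 + 13 \cdot 10\right) + 25951\right) + 10105 = \left(130 \left(140 + 130\right) + 25951\right) + 10105 = \left(130 \cdot 270 + 25951\right) + 10105 = \left(35100 + 25951\right) + 10105 = 61051 + 10105 = 71156$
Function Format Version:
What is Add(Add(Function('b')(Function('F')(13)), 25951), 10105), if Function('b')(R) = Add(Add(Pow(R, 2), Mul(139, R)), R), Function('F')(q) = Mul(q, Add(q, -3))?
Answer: 71156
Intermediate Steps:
Function('F')(q) = Mul(q, Add(-3, q))
Function('b')(R) = Add(Pow(R, 2), Mul(140, R))
Add(Add(Function('b')(Function('F')(13)), 25951), 10105) = Add(Add(Mul(Mul(13, Add(-3, 13)), Add(140, Mul(13, Add(-3, 13)))), 25951), 10105) = Add(Add(Mul(Mul(13, 10), Add(140, Mul(13, 10))), 25951), 10105) = Add(Add(Mul(130, Add(140, 130)), 25951), 10105) = Add(Add(Mul(130, 270), 25951), 10105) = Add(Add(35100, 25951), 10105) = Add(61051, 10105) = 71156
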